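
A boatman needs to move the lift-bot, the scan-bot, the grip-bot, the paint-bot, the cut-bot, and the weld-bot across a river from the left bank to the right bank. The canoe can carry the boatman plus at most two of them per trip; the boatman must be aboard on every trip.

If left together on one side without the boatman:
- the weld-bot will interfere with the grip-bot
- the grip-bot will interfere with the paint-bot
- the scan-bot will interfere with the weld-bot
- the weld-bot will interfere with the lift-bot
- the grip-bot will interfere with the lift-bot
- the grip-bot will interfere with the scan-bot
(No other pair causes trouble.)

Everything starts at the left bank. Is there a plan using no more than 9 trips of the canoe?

Yes — this plan uses 9 crossings (≤ 9):
1. Boatman goes to the right bank with the grip-bot and the weld-bot.
2. Boatman goes back to the left bank with the grip-bot.
3. Boatman goes to the right bank with the grip-bot and the paint-bot.
4. Boatman goes back to the left bank with the grip-bot.
5. Boatman goes to the right bank with the lift-bot and the scan-bot.
6. Boatman goes back to the left bank with the weld-bot.
7. Boatman goes to the right bank with the cut-bot and the grip-bot.
8. Boatman goes back to the left bank with the grip-bot.
9. Boatman goes to the right bank with the grip-bot and the weld-bot.

Yes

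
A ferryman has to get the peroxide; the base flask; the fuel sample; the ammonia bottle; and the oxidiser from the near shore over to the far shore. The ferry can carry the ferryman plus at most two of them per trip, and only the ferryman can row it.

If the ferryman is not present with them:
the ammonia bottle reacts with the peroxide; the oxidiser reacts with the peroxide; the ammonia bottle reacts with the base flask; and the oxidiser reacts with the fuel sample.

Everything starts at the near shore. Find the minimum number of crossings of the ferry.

Counting alone: the ferryman can take at most 2 across per trip to the far shore, so moving all 5 needs at least 3 loaded trips out, with a return between consecutive ones — at least 5 crossings.
The safety rule pushes this higher. Following every safe sequence of crossings, the most of the 5 that can be at the far shore as the ferry arrives there on crossing 5 is 4 — never all 5.
So no plan with fewer than 7 crossings exists, and this one achieves 7:
1. Ferryman goes to the far shore with the ammonia bottle and the oxidiser.  [the near shore: the base flask, the fuel sample, the peroxide | the far shore: the ammonia bottle, the oxidiser]
2. Ferryman goes back to the near shore alone.  [the near shore: the base flask, the fuel sample, the peroxide | the far shore: the ammonia bottle, the oxidiser]
3. Ferryman goes to the far shore with the peroxide.  [the near shore: the base flask, the fuel sample | the far shore: the ammonia bottle, the oxidiser, the peroxide]
4. Ferryman goes back to the near shore with the ammonia bottle and the oxidiser.  [the near shore: the ammonia bottle, the base flask, the fuel sample, the oxidiser | the far shore: the peroxide]
5. Ferryman goes to the far shore with the base flask and the fuel sample.  [the near shore: the ammonia bottle, the oxidiser | the far shore: the base flask, the fuel sample, the peroxide]
6. Ferryman goes back to the near shore alone.  [the near shore: the ammonia bottle, the oxidiser | the far shore: the base flask, the fuel sample, the peroxide]
7. Ferryman goes to the far shore with the ammonia bottle and the oxidiser.  [the near shore: — | the far shore: the ammonia bottle, the base flask, the fuel sample, the oxidiser, the peroxide]

7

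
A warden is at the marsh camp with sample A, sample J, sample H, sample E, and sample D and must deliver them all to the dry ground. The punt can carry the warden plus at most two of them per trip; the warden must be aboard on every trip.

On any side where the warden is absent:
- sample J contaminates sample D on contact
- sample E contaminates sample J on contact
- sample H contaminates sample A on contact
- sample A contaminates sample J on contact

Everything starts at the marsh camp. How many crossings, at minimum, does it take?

5

Counting alone: the warden can take at most 2 across per trip to the dry ground, so moving all 5 needs at least 3 loaded trips out, with a return between consecutive ones — at least 5 crossings.
The plan below uses exactly 5 crossings, so it is optimal:
1. Warden goes to the dry ground with sample A and sample J.  [the marsh camp: sample D, sample E, sample H | the dry ground: sample A, sample J]
2. Warden goes back to the marsh camp with sample J.  [the marsh camp: sample D, sample E, sample H, sample J | the dry ground: sample A]
3. Warden goes to the dry ground with sample D and sample E.  [the marsh camp: sample H, sample J | the dry ground: sample A, sample D, sample E]
4. Warden goes back to the marsh camp alone.  [the marsh camp: sample H, sample J | the dry ground: sample A, sample D, sample E]
5. Warden goes to the dry ground with sample H and sample J.  [the marsh camp: — | the dry ground: sample A, sample D, sample E, sample H, sample J]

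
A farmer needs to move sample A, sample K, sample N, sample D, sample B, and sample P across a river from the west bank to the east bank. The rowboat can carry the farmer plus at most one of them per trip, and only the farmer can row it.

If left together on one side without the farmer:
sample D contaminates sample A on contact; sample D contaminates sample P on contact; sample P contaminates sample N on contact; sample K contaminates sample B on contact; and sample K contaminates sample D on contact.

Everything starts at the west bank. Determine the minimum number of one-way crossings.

Whatever the first load, the items left behind include a forbidden pair without the farmer. No opening move is safe, so no plan exists.

impossible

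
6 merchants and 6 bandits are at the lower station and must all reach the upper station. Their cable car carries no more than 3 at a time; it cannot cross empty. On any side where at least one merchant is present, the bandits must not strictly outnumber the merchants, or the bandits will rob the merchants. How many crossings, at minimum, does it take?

Following every safe sequence of crossings from the start, the most of the 12 that can be at the upper station as the cable car arrives there on crossings 1, 3, 5 is 3, 5, 6 respectively; the best ever achieved is 6 of 12.
From crossing 7 on, no configuration arises that was not already reachable earlier: only 17 distinct safe configurations (who is on which side, and where the cable car is) can ever be reached, none of them has everyone across, and every continuation just revisits them. They are: 0 merchants + 0 bandits across (cable car back at the start); 0 merchants + 1 bandit across (cable car there); 0 merchants + 1 bandit across (cable car back at the start); 0 merchants + 2 bandits across (cable car there); 0 merchants + 2 bandits across (cable car back at the start); 0 merchants + 3 bandits across (cable car there); 0 merchants + 3 bandits across (cable car back at the start); 0 merchants + 4 bandits across (cable car there); 0 merchants + 4 bandits across (cable car back at the start); 0 merchants + 5 bandits across (cable car there); 0 merchants + 5 bandits across (cable car back at the start); 0 merchants + 6 bandits across (cable car there); 1 merchant + 1 bandit across (cable car there); 1 merchant + 1 bandit across (cable car back at the start); 2 merchants + 2 bandits across (cable car there); 2 merchants + 2 bandits across (cable car back at the start); 3 merchants + 3 bandits across (cable car there). So no valid plan exists.

impossible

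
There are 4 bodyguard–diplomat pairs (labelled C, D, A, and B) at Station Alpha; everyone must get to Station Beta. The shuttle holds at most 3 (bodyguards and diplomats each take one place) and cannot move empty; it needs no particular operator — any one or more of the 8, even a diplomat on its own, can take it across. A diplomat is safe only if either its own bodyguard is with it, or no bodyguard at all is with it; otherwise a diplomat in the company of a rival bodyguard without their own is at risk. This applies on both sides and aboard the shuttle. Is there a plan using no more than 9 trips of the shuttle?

Yes — this plan uses 9 crossings (≤ 9):
1. bodyguard C and diplomat C cross → Station Beta.
2. bodyguard C crosses ← Station Alpha.
3. bodyguard C, bodyguard D, and diplomat D cross → Station Beta.
4. bodyguard C and diplomat C cross ← Station Alpha.
5. bodyguard A, bodyguard B, and bodyguard C cross → Station Beta.
6. diplomat D crosses ← Station Alpha.
7. diplomat C and diplomat D cross → Station Beta.
8. diplomat C crosses ← Station Alpha.
9. diplomat A, diplomat B, and diplomat C cross → Station Beta.

Yes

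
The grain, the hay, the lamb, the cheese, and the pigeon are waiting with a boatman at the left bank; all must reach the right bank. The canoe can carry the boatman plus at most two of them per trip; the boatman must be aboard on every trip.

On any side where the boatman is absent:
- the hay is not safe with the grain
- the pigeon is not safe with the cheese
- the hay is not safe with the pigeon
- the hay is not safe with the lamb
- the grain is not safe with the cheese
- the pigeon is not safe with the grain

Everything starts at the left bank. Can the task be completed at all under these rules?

Whatever the first load, the items left behind include a forbidden pair without the boatman. No opening move is safe, so no plan exists.

No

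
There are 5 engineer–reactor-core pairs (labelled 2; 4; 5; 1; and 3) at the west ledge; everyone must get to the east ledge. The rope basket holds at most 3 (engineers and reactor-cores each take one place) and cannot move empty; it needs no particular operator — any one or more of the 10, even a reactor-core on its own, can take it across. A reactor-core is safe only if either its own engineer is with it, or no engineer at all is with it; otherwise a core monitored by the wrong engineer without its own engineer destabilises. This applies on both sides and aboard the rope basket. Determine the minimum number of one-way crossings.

Counting alone: each trip to the east ledge takes at most 3 across and each return brings at least 1 back, so after t trips out (and t−1 returns) at most 3t − (t−1) of the 10 are across; that first reaches 10 at t = 5, so at least 9 crossings are needed.
The safety rule pushes this higher. Following every safe sequence of crossings, the most of the 10 that can be at the east ledge as the rope basket arrives there on crossing 9 is 9 — never all 10.
So no plan with fewer than 11 crossings exists, and this one achieves 11:
1. engineer 2 and reactor-core 2 cross → the east ledge.
2. engineer 2 crosses ← the west ledge.
3. reactor-core 1, reactor-core 4, and reactor-core 5 cross → the east ledge.
4. reactor-core 2 crosses ← the west ledge.
5. engineer 1, engineer 4, and engineer 5 cross → the east ledge.
6. engineer 4 and reactor-core 4 cross ← the west ledge.
7. engineer 2, engineer 3, and engineer 4 cross → the east ledge.
8. reactor-core 5 crosses ← the west ledge.
9. reactor-core 2 and reactor-core 4 cross → the east ledge.
10. reactor-core 2 crosses ← the west ledge.
11. reactor-core 2, reactor-core 3, and reactor-core 5 cross → the east ledge.

11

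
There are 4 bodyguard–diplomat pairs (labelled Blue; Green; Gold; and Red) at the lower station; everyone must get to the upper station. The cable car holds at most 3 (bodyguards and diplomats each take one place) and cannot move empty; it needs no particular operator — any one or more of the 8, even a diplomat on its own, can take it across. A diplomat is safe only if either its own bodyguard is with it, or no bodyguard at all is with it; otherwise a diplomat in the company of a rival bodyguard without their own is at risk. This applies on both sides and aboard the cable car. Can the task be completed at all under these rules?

1. bodyguard Blue and diplomat Blue cross → the upper station.
2. bodyguard Blue crosses ← the lower station.
3. bodyguard Blue, bodyguard Green, and diplomat Green cross → the upper station.
4. bodyguard Blue and diplomat Blue cross ← the lower station.
5. bodyguard Blue, bodyguard Gold, and bodyguard Red cross → the upper station.
6. diplomat Green crosses ← the lower station.
7. diplomat Blue and diplomat Green cross → the upper station.
8. diplomat Blue crosses ← the lower station.
9. diplomat Blue, diplomat Gold, and diplomat Red cross → the upper station.

Yes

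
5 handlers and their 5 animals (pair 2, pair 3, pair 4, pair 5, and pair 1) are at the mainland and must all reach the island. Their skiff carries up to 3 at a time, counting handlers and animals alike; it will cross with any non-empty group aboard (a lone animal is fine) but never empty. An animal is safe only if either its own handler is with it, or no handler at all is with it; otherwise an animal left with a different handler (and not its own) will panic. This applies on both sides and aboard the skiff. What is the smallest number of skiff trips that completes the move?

11

Counting alone: each trip to the island takes at most 3 across and each return brings at least 1 back, so after t trips out (and t−1 returns) at most 3t − (t−1) of the 10 are across; that first reaches 10 at t = 5, so at least 9 crossings are needed.
The safety rule pushes this higher. Following every safe sequence of crossings, the most of the 10 that can be at the island as the skiff arrives there on crossing 9 is 9 — never all 10.
So no plan with fewer than 11 crossings exists, and this one achieves 11:
1. animal 2 and handler 2 cross → the island.
2. handler 2 crosses ← the mainland.
3. animal 3, animal 4, and animal 5 cross → the island.
4. animal 2 crosses ← the mainland.
5. handler 3, handler 4, and handler 5 cross → the island.
6. animal 3 and handler 3 cross ← the mainland.
7. handler 1, handler 2, and handler 3 cross → the island.
8. animal 4 crosses ← the mainland.
9. animal 2 and animal 3 cross → the island.
10. animal 2 crosses ← the mainland.
11. animal 1, animal 2, and animal 4 cross → the island.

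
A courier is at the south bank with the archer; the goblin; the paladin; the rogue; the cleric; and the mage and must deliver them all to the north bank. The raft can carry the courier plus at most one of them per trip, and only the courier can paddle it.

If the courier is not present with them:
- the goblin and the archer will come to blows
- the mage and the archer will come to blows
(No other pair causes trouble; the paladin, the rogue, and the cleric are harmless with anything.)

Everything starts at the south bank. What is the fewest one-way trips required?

Counting alone: the courier can take at most 1 across per trip to the north bank, so moving all 6 needs at least 6 loaded trips out, with a return between consecutive ones — at least 11 crossings.
The safety rule pushes this higher. Following every safe sequence of crossings, the most of the 6 that can be at the north bank as the raft arrives there on crossing 11 is 5 — never all 6.
So no plan with fewer than 13 crossings exists, and this one achieves 13:
1. Courier goes to the north bank with the archer.
2. Courier goes back to the south bank alone.
3. Courier goes to the north bank with the goblin.
4. Courier goes back to the south bank with the archer.
5. Courier goes to the north bank with the mage.
6. Courier goes back to the south bank alone.
7. Courier goes to the north bank with the paladin.
8. Courier goes back to the south bank alone.
9. Courier goes to the north bank with the rogue.
10. Courier goes back to the south bank alone.
11. Courier goes to the north bank with the cleric.
12. Courier goes back to the south bank alone.
13. Courier goes to the north bank with the archer.

13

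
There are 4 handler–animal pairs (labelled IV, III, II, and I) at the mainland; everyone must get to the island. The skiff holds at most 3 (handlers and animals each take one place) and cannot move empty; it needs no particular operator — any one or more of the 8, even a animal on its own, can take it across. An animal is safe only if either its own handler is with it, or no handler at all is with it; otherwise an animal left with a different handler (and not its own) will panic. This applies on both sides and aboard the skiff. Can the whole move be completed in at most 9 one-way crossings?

Yes — this plan uses 9 crossings (≤ 9):
1. animal IV and handler IV cross → the island.
2. handler IV crosses ← the mainland.
3. animal III, handler III, and handler IV cross → the island.
4. animal IV and handler IV cross ← the mainland.
5. handler I, handler II, and handler IV cross → the island.
6. animal III crosses ← the mainland.
7. animal III and animal IV cross → the island.
8. animal IV crosses ← the mainland.
9. animal I, animal II, and animal IV cross → the island.

Yes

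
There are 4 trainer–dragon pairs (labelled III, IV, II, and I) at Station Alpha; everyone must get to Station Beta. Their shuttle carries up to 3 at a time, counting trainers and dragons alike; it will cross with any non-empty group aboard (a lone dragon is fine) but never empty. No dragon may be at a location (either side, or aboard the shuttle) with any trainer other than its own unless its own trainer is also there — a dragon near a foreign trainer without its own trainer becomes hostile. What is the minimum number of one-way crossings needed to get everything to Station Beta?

Counting alone: each trip to Station Beta takes at most 3 across and each return brings at least 1 back, so after t trips out (and t−1 returns) at most 3t − (t−1) of the 8 are across; that first reaches 8 at t = 4, so at least 7 crossings are needed.
The safety rule pushes this higher. Following every safe sequence of crossings, the most of the 8 that can be at Station Beta as the shuttle arrives there on crossing 7 is 7 — never all 8.
So no plan with fewer than 9 crossings exists, and this one achieves 9:
1. dragon III and trainer III cross → Station Beta.
2. trainer III crosses ← Station Alpha.
3. dragon IV, trainer III, and trainer IV cross → Station Beta.
4. dragon III and trainer III cross ← Station Alpha.
5. trainer I, trainer II, and trainer III cross → Station Beta.
6. dragon IV crosses ← Station Alpha.
7. dragon III and dragon IV cross → Station Beta.
8. dragon III crosses ← Station Alpha.
9. dragon I, dragon II, and dragon III cross → Station Beta.

9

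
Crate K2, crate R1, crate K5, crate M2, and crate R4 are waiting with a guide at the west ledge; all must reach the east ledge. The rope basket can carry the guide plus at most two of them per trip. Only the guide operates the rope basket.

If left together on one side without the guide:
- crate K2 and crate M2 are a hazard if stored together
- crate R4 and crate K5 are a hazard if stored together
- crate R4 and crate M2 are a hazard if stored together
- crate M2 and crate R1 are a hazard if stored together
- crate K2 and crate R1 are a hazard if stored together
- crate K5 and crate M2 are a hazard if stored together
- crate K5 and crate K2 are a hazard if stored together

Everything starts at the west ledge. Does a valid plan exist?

Whatever the first load, the items left behind include a forbidden pair without the guide. No opening move is safe, so no plan exists.

No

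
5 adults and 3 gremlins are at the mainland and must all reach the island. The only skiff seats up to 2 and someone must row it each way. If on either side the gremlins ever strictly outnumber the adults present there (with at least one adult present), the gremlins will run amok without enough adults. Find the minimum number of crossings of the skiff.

Counting alone: each trip to the island takes at most 2 across and each return brings at least 1 back, so after t trips out (and t−1 returns) at most 2t − (t−1) of the 8 are across; that first reaches 8 at t = 7, so at least 13 crossings are needed.
The plan below uses exactly 13 crossings, so it is optimal:
1. 2 gremlins → the island.  (the mainland: 5A 1G; the island: 0A 2G)
2. 1 gremlin ← the mainland.  (the mainland: 5A 2G; the island: 0A 1G)
3. 2 gremlins → the island.  (the mainland: 5A 0G; the island: 0A 3G)
4. 1 gremlin ← the mainland.  (the mainland: 5A 1G; the island: 0A 2G)
5. 2 adults → the island.  (the mainland: 3A 1G; the island: 2A 2G)
6. 1 gremlin ← the mainland.  (the mainland: 3A 2G; the island: 2A 1G)
7. 1 adult and 1 gremlin → the island.  (the mainland: 2A 1G; the island: 3A 2G)
8. 1 gremlin ← the mainland.  (the mainland: 2A 2G; the island: 3A 1G)
9. 2 gremlins → the island.  (the mainland: 2A 0G; the island: 3A 3G)
10. 1 gremlin ← the mainland.  (the mainland: 2A 1G; the island: 3A 2G)
11. 1 adult and 1 gremlin → the island.  (the mainland: 1A 0G; the island: 4A 3G)
12. 1 gremlin ← the mainland.  (the mainland: 1A 1G; the island: 4A 2G)
13. 1 adult and 1 gremlin → the island.  (the mainland: 0A 0G; the island: 5A 3G)

13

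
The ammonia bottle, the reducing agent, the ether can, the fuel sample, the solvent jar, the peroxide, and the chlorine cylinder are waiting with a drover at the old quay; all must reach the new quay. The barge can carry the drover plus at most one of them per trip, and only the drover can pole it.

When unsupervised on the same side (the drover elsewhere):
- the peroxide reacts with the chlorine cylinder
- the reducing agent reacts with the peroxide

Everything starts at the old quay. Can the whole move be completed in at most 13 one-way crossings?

Counting alone: the drover can take at most 1 across per trip to the new quay, so moving all 7 needs at least 7 loaded trips out, with a return between consecutive ones — at least 13 crossings.
The safety rule pushes this higher. Following every safe sequence of crossings, the most of the 7 that can be at the new quay as the barge arrives there on crossing 13 is 6 — never all 7.
So the move cannot be finished within 13 crossings. (The shortest complete plan takes 15:)
1. Drover goes to the new quay with the peroxide.
2. Drover goes back to the old quay alone.
3. Drover goes to the new quay with the ammonia bottle.
4. Drover goes back to the old quay alone.
5. Drover goes to the new quay with the reducing agent.
6. Drover goes back to the old quay with the peroxide.
7. Drover goes to the new quay with the chlorine cylinder.
8. Drover goes back to the old quay alone.
9. Drover goes to the new quay with the ether can.
10. Drover goes back to the old quay alone.
11. Drover goes to the new quay with the fuel sample.
12. Drover goes back to the old quay alone.
13. Drover goes to the new quay with the solvent jar.
14. Drover goes back to the old quay alone.
15. Drover goes to the new quay with the peroxide.

No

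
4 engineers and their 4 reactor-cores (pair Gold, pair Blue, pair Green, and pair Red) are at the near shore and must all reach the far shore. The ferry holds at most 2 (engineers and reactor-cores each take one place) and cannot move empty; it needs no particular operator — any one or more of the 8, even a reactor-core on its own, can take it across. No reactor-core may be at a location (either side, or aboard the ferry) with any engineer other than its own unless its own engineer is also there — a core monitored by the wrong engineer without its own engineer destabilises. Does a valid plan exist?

Following every safe sequence of crossings from the start, the most of the 8 that can be at the far shore as the ferry arrives there on crossings 1, 3, 5 is 2, 3, 4 respectively; the best ever achieved is 4 of 8.
From crossing 7 on, no configuration arises that was not already reachable earlier: only 44 distinct safe configurations (who is on which side, and where the ferry is) can ever be reached, none of them has everyone across, and every continuation just revisits them. So no valid plan exists.

No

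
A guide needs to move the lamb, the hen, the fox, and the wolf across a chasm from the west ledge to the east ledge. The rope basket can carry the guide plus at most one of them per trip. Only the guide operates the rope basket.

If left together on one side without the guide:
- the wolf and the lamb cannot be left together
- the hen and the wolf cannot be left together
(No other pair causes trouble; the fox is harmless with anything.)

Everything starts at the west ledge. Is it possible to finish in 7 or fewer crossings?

No

Counting alone: the guide can take at most 1 across per trip to the east ledge, so moving all 4 needs at least 4 loaded trips out, with a return between consecutive ones — at least 7 crossings.
The safety rule pushes this higher. Following every safe sequence of crossings, the most of the 4 that can be at the east ledge as the rope basket arrives there on crossing 7 is 3 — never all 4.
So the move cannot be finished within 7 crossings. (The shortest complete plan takes 9:)
1. Guide goes to the east ledge with the wolf.  [the west ledge: the fox, the hen, the lamb | the east ledge: the wolf]
2. Guide goes back to the west ledge alone.  [the west ledge: the fox, the hen, the lamb | the east ledge: the wolf]
3. Guide goes to the east ledge with the lamb.  [the west ledge: the fox, the hen | the east ledge: the lamb, the wolf]
4. Guide goes back to the west ledge with the wolf.  [the west ledge: the fox, the hen, the wolf | the east ledge: the lamb]
5. Guide goes to the east ledge with the hen.  [the west ledge: the fox, the wolf | the east ledge: the hen, the lamb]
6. Guide goes back to the west ledge alone.  [the west ledge: the fox, the wolf | the east ledge: the hen, the lamb]
7. Guide goes to the east ledge with the fox.  [the west ledge: the wolf | the east ledge: the fox, the hen, the lamb]
8. Guide goes back to the west ledge alone.  [the west ledge: the wolf | the east ledge: the fox, the hen, the lamb]
9. Guide goes to the east ledge with the wolf.  [the west ledge: — | the east ledge: the fox, the hen, the lamb, the wolf]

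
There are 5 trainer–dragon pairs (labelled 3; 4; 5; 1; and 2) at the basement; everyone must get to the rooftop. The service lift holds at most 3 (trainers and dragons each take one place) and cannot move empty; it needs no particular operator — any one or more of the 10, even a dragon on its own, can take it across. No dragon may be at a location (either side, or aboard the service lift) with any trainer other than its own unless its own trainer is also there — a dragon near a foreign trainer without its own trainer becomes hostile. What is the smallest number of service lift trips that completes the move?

Counting alone: each trip to the rooftop takes at most 3 across and each return brings at least 1 back, so after t trips out (and t−1 returns) at most 3t − (t−1) of the 10 are across; that first reaches 10 at t = 5, so at least 9 crossings are needed.
The safety rule pushes this higher. Following every safe sequence of crossings, the most of the 10 that can be at the rooftop as the service lift arrives there on crossing 9 is 9 — never all 10.
So no plan with fewer than 11 crossings exists, and this one achieves 11:
1. dragon 3 and trainer 3 cross → the rooftop.
2. trainer 3 crosses ← the basement.
3. dragon 1, dragon 4, and dragon 5 cross → the rooftop.
4. dragon 3 crosses ← the basement.
5. trainer 1, trainer 4, and trainer 5 cross → the rooftop.
6. dragon 4 and trainer 4 cross ← the basement.
7. trainer 2, trainer 3, and trainer 4 cross → the rooftop.
8. dragon 5 crosses ← the basement.
9. dragon 3 and dragon 4 cross → the rooftop.
10. dragon 3 crosses ← the basement.
11. dragon 2, dragon 3, and dragon 5 cross → the rooftop.

11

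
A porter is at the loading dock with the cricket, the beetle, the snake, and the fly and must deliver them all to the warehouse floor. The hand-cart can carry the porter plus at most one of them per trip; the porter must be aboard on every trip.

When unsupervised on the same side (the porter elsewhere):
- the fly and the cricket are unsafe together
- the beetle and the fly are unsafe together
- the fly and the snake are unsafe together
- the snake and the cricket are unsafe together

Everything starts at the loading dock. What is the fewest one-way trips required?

impossible

Whatever the first load, the items left behind include a forbidden pair without the porter. No opening move is safe, so no plan exists.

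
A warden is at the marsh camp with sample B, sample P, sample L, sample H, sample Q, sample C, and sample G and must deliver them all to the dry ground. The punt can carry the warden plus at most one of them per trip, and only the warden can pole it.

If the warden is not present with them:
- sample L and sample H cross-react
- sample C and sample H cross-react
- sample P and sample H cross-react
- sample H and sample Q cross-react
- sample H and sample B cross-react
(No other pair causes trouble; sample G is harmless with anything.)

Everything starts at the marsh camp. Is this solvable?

No

Following every safe sequence of crossings from the start, the most of the 7 that can be at the dry ground as the punt arrives there on crossings 1, 3, 5 is 1, 2, 3 respectively; the best ever achieved is 3 of 7.
From crossing 7 on, no configuration arises that was not already reachable earlier: only 26 distinct safe configurations (who is on which side, and where the punt is) can ever be reached, none of them has everyone across, and every continuation just revisits them. So no valid plan exists.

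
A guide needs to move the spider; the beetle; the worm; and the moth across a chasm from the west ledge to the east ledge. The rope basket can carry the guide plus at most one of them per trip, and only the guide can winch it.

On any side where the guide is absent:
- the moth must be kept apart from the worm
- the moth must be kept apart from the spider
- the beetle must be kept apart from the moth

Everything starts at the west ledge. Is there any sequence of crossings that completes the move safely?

No

Following every safe sequence of crossings from the start, the most of the 4 that can be at the east ledge as the rope basket arrives there on crossings 1, 3 is 1, 2 respectively; the best ever achieved is 2 of 4.
From crossing 5 on, no configuration arises that was not already reachable earlier: only 9 distinct safe configurations (who is on which side, and where the rope basket is) can ever be reached, none of them has everyone across, and every continuation just revisits them. So no valid plan exists.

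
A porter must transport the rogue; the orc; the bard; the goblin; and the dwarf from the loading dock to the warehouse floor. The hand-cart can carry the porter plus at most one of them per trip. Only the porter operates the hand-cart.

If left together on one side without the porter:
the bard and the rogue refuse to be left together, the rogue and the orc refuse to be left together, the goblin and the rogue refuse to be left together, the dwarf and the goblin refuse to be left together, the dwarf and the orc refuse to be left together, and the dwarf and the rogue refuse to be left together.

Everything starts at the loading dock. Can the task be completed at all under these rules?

Whatever the first load, the items left behind include a forbidden pair without the porter. No opening move is safe, so no plan exists.

No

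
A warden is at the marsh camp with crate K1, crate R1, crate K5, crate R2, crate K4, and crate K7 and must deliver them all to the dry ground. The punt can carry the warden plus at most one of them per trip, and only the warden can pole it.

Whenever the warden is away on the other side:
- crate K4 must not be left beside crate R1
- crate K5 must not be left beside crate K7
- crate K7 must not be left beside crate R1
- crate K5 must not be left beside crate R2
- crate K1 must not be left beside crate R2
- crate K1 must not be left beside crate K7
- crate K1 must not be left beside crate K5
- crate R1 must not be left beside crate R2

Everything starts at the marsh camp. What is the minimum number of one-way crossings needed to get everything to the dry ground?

impossible

Whatever the first load, the items left behind include a forbidden pair without the warden. No opening move is safe, so no plan exists.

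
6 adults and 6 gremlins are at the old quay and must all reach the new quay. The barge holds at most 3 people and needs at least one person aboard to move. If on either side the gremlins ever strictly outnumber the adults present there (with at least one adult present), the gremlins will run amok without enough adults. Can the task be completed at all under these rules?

Following every safe sequence of crossings from the start, the most of the 12 that can be at the new quay as the barge arrives there on crossings 1, 3, 5 is 3, 5, 6 respectively; the best ever achieved is 6 of 12.
From crossing 7 on, no configuration arises that was not already reachable earlier: only 17 distinct safe configurations (who is on which side, and where the barge is) can ever be reached, none of them has everyone across, and every continuation just revisits them. They are: 0 adults + 0 gremlins across (barge back at the start); 0 adults + 1 gremlin across (barge there); 0 adults + 1 gremlin across (barge back at the start); 0 adults + 2 gremlins across (barge there); 0 adults + 2 gremlins across (barge back at the start); 0 adults + 3 gremlins across (barge there); 0 adults + 3 gremlins across (barge back at the start); 0 adults + 4 gremlins across (barge there); 0 adults + 4 gremlins across (barge back at the start); 0 adults + 5 gremlins across (barge there); 0 adults + 5 gremlins across (barge back at the start); 0 adults + 6 gremlins across (barge there); 1 adult + 1 gremlin across (barge there); 1 adult + 1 gremlin across (barge back at the start); 2 adults + 2 gremlins across (barge there); 2 adults + 2 gremlins across (barge back at the start); 3 adults + 3 gremlins across (barge there). So no valid plan exists.

No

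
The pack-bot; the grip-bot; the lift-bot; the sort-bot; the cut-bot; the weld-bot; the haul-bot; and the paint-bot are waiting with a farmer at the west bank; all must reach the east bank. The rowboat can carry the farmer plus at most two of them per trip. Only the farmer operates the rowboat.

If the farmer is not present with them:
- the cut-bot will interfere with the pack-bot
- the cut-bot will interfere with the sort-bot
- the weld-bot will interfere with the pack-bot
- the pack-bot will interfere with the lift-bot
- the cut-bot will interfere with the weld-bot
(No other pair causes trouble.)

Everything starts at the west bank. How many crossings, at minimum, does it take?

13

Counting alone: the farmer can take at most 2 across per trip to the east bank, so moving all 8 needs at least 4 loaded trips out, with a return between consecutive ones — at least 7 crossings.
The safety rule pushes this higher. Following every safe sequence of crossings, the most of the 8 that can be at the east bank as the rowboat arrives there on crossings 7, 9, 11 is 5, 6, 7 respectively — never all 8.
So no plan with fewer than 13 crossings exists, and this one achieves 13:
1. Farmer goes to the east bank with the cut-bot and the pack-bot.  [the west bank: the grip-bot, the haul-bot, the lift-bot, the paint-bot, the sort-bot, the weld-bot | the east bank: the cut-bot, the pack-bot]
2. Farmer goes back to the west bank with the pack-bot.  [the west bank: the grip-bot, the haul-bot, the lift-bot, the pack-bot, the paint-bot, the sort-bot, the weld-bot | the east bank: the cut-bot]
3. Farmer goes to the east bank with the grip-bot and the pack-bot.  [the west bank: the haul-bot, the lift-bot, the paint-bot, the sort-bot, the weld-bot | the east bank: the cut-bot, the grip-bot, the pack-bot]
4. Farmer goes back to the west bank with the pack-bot.  [the west bank: the haul-bot, the lift-bot, the pack-bot, the paint-bot, the sort-bot, the weld-bot | the east bank: the cut-bot, the grip-bot]
5. Farmer goes to the east bank with the lift-bot and the pack-bot.  [the west bank: the haul-bot, the paint-bot, the sort-bot, the weld-bot | the east bank: the cut-bot, the grip-bot, the lift-bot, the pack-bot]
6. Farmer goes back to the west bank with the pack-bot.  [the west bank: the haul-bot, the pack-bot, the paint-bot, the sort-bot, the weld-bot | the east bank: the cut-bot, the grip-bot, the lift-bot]
7. Farmer goes to the east bank with the haul-bot and the pack-bot.  [the west bank: the paint-bot, the sort-bot, the weld-bot | the east bank: the cut-bot, the grip-bot, the haul-bot, the lift-bot, the pack-bot]
8. Farmer goes back to the west bank with the pack-bot.  [the west bank: the pack-bot, the paint-bot, the sort-bot, the weld-bot | the east bank: the cut-bot, the grip-bot, the haul-bot, the lift-bot]
9. Farmer goes to the east bank with the pack-bot and the paint-bot.  [the west bank: the sort-bot, the weld-bot | the east bank: the cut-bot, the grip-bot, the haul-bot, the lift-bot, the pack-bot, the paint-bot]
10. Farmer goes back to the west bank with the pack-bot.  [the west bank: the pack-bot, the sort-bot, the weld-bot | the east bank: the cut-bot, the grip-bot, the haul-bot, the lift-bot, the paint-bot]
11. Farmer goes to the east bank with the sort-bot and the weld-bot.  [the west bank: the pack-bot | the east bank: the cut-bot, the grip-bot, the haul-bot, the lift-bot, the paint-bot, the sort-bot, the weld-bot]
12. Farmer goes back to the west bank with the cut-bot.  [the west bank: the cut-bot, the pack-bot | the east bank: the grip-bot, the haul-bot, the lift-bot, the paint-bot, the sort-bot, the weld-bot]
13. Farmer goes to the east bank with the cut-bot and the pack-bot.  [the west bank: — | the east bank: the cut-bot, the grip-bot, the haul-bot, the lift-bot, the pack-bot, the paint-bot, the sort-bot, the weld-bot]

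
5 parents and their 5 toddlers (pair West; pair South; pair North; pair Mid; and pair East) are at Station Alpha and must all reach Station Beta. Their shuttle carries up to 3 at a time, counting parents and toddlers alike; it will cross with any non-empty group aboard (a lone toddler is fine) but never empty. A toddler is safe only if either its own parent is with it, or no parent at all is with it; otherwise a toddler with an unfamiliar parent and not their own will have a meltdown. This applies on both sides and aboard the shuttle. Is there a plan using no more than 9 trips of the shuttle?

Counting alone: each trip to Station Beta takes at most 3 across and each return brings at least 1 back, so after t trips out (and t−1 returns) at most 3t − (t−1) of the 10 are across; that first reaches 10 at t = 5, so at least 9 crossings are needed.
The safety rule pushes this higher. Following every safe sequence of crossings, the most of the 10 that can be at Station Beta as the shuttle arrives there on crossing 9 is 9 — never all 10.
So the move cannot be finished within 9 crossings. (The shortest complete plan takes 11:)
1. parent West and toddler West cross → Station Beta.
2. parent West crosses ← Station Alpha.
3. toddler Mid, toddler North, and toddler South cross → Station Beta.
4. toddler West crosses ← Station Alpha.
5. parent Mid, parent North, and parent South cross → Station Beta.
6. parent South and toddler South cross ← Station Alpha.
7. parent East, parent South, and parent West cross → Station Beta.
8. toddler North crosses ← Station Alpha.
9. toddler South and toddler West cross → Station Beta.
10. toddler West crosses ← Station Alpha.
11. toddler East, toddler North, and toddler West cross → Station Beta.

No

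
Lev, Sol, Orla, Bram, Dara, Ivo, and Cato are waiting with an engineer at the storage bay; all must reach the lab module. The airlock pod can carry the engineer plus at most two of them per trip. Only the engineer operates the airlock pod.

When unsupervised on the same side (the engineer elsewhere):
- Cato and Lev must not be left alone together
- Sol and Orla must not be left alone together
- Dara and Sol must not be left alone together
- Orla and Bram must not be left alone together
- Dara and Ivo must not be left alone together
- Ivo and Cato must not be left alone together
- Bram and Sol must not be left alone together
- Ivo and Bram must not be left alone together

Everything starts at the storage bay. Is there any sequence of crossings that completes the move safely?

No

Whatever the first load, the items left behind include a forbidden pair without the engineer. No opening move is safe, so no plan exists.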